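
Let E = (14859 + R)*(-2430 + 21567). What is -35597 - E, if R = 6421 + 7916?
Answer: -558759449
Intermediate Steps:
R = 14337
E = 558723852 (E = (14859 + 14337)*(-2430 + 21567) = 29196*19137 = 558723852)
-35597 - E = -35597 - 1*558723852 = -35597 - 558723852 = -558759449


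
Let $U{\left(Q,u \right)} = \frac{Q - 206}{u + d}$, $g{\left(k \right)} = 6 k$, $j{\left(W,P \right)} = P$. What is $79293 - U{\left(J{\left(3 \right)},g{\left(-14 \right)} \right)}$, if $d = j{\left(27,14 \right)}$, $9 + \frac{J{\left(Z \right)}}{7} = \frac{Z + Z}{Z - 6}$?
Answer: $\frac{5550227}{70} \approx 79289.0$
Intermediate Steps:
$J{\left(Z \right)} = -63 + \frac{14 Z}{-6 + Z}$ ($J{\left(Z \right)} = -63 + 7 \frac{Z + Z}{Z - 6} = -63 + 7 \frac{2 Z}{-6 + Z} = -63 + \frac{14 Z}{-6 + Z}$)
$d = 14$
$U{\left(Q,u \right)} = \frac{-206 + Q}{14 + u}$ ($U{\left(Q,u \right)} = \frac{Q - 206}{u + 14} = \frac{-206 + Q}{14 + u}$)
$79293 - U{\left(J{\left(3 \right)},g{\left(-14 \right)} \right)} = 79293 - \frac{-206 + \frac{7 \left(54 - 21\right)}{-6 + 3}}{14 + 6 \left(-14\right)} = 79293 - \frac{-206 + \frac{7 \left(54 - 21\right)}{-3}}{14 - 84} = 79293 - \frac{-206 + 7 \left(- \frac{1}{3}\right) 33}{-70} = 79293 - - \frac{-206 - 77}{70} = 79293 - \left(- \frac{1}{70}\right) \left(-283\right) = 79293 - \frac{283}{70} = \frac{5550227}{70}$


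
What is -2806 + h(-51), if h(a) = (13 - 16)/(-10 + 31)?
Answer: -19643/7 ≈ -2806.1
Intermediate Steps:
h(a) = -⅐ (h(a) = -3/21 = -3*1/21 = -⅐)
-2806 + h(-51) = -2806 - ⅐ = -19643/7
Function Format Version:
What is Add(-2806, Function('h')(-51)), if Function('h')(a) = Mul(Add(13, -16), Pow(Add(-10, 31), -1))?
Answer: Rational(-19643, 7) ≈ -2806.1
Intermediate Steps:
Function('h')(a) = Rational(-1, 7) (Function('h')(a) = Mul(-3, Pow(21, -1)) = Mul(-3, Rational(1, 21)) = Rational(-1, 7))
Add(-2806, Function('h')(-51)) = Add(-2806, Rational(-1, 7)) = Rational(-19643, 7)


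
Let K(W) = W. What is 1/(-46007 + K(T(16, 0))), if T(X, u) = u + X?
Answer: -1/45991 ≈ -2.1743e-5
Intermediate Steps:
T(X, u) = X + u
1/(-46007 + K(T(16, 0))) = 1/(-46007 + (16 + 0)) = 1/(-46007 + 16) = 1/(-45991) = -1/45991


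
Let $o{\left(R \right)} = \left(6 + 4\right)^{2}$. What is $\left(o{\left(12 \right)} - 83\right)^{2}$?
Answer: $289$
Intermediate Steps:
$o{\left(R \right)} = 100$ ($o{\left(R \right)} = 10^{2} = 100$)
$\left(o{\left(12 \right)} - 83\right)^{2} = \left(100 - 83\right)^{2} = 17^{2} = 289$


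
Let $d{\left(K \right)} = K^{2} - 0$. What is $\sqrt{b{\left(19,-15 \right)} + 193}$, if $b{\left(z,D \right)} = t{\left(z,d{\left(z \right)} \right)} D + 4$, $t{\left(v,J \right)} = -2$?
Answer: $\sqrt{227} \approx 15.067$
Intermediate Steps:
$d{\left(K \right)} = K^{2}$ ($d{\left(K \right)} = K^{2} + 0 = K^{2}$)
$b{\left(z,D \right)} = 4 - 2 D$ ($b{\left(z,D \right)} = - 2 D + 4 = 4 - 2 D$)
$\sqrt{b{\left(19,-15 \right)} + 193} = \sqrt{\left(4 - -30\right) + 193} = \sqrt{\left(4 + 30\right) + 193} = \sqrt{34 + 193} = \sqrt{227}$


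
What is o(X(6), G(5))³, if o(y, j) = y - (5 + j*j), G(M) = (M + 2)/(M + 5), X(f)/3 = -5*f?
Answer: -870710296149/1000000 ≈ -8.7071e+5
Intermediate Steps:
X(f) = -15*f (X(f) = 3*(-5*f) = -15*f)
G(M) = (2 + M)/(5 + M)
o(y, j) = -5 + y - j² (o(y, j) = y - (5 + j²) = y + (-5 - j²) = -5 + y - j²)
o(X(6), G(5))³ = (-5 - 15*6 - ((2 + 5)/(5 + 5))²)³ = (-5 - 90 - (7/10)²)³ = (-5 - 90 - 1*49/100)³ = (-5 - 90 - 49/100)³ = (-9549/100)³ = -870710296149/1000000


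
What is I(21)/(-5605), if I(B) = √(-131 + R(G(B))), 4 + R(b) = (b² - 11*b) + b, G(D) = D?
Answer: -4*√6/5605 ≈ -0.0017481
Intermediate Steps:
R(b) = -4 + b² - 10*b (R(b) = -4 + ((b² - 11*b) + b) = -4 + (b² - 10*b) = -4 + b² - 10*b)
I(B) = √(-135 + B² - 10*B) (I(B) = √(-131 + (-4 + B² - 10*B)) = √(-135 + B² - 10*B))
I(21)/(-5605) = √(-135 + 21² - 10*21)/(-5605) = √(-135 + 441 - 210)*(-1/5605) = √96*(-1/5605) = (4*√6)*(-1/5605) = -4*√6/5605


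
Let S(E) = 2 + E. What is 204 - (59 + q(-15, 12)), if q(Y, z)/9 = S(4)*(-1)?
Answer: 199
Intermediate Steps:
q(Y, z) = -54 (q(Y, z) = 9*((2 + 4)*(-1)) = 9*(6*(-1)) = 9*(-6) = -54)
204 - (59 + q(-15, 12)) = 204 - (59 - 54) = 204 - 1*5 = 204 - 5 = 199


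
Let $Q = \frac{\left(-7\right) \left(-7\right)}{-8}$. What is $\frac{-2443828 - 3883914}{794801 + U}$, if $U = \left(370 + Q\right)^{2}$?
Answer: $- \frac{404975488}{59341185} \approx -6.8245$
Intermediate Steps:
$Q = - \frac{49}{8}$ ($Q = 49 \left(- \frac{1}{8}\right) = - \frac{49}{8} \approx -6.125$)
$U = \frac{8473921}{64}$ ($U = \left(370 - \frac{49}{8}\right)^{2} = \left(\frac{2911}{8}\right)^{2} = \frac{8473921}{64} \approx 1.3241 \cdot 10^{5}$)
$\frac{-2443828 - 3883914}{794801 + U} = \frac{-2443828 - 3883914}{794801 + \frac{8473921}{64}} = - \frac{6327742}{\frac{59341185}{64}} = \left(-6327742\right) \frac{64}{59341185} = - \frac{404975488}{59341185}$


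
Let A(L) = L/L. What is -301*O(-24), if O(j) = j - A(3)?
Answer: 7525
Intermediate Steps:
A(L) = 1
O(j) = -1 + j (O(j) = j - 1*1 = j - 1 = -1 + j)
-301*O(-24) = -301*(-1 - 24) = -301*(-25) = 7525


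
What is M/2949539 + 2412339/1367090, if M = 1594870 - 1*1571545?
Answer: 7147175335971/4032285271510 ≈ 1.7725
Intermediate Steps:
M = 23325 (M = 1594870 - 1571545 = 23325)
M/2949539 + 2412339/1367090 = 23325/2949539 + 2412339/1367090 = 7147175335971/4032285271510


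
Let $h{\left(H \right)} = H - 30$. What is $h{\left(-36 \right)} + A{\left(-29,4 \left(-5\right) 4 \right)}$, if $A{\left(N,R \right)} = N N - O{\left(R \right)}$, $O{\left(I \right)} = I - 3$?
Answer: $858$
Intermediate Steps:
$h{\left(H \right)} = -30 + H$ ($h{\left(H \right)} = H - 30 = -30 + H$)
$O{\left(I \right)} = -3 + I$
$A{\left(N,R \right)} = 3 + N^{2} - R$ ($A{\left(N,R \right)} = N N - \left(-3 + R\right) = N^{2} - \left(-3 + R\right) = 3 + N^{2} - R$)
$h{\left(-36 \right)} + A{\left(-29,4 \left(-5\right) 4 \right)} = \left(-30 - 36\right) + \left(3 + \left(-29\right)^{2} - 4 \left(-5\right) 4\right) = -66 + \left(3 + 841 - \left(-20\right) 4\right) = -66 + \left(3 + 841 - -80\right) = -66 + \left(3 + 841 + 80\right) = -66 + 924 = 858$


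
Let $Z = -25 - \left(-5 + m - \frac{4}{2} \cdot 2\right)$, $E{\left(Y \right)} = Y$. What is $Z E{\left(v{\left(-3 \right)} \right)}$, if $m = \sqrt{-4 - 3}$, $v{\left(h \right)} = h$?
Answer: $48 + 3 i \sqrt{7} \approx 48.0 + 7.9373 i$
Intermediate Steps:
$m = i \sqrt{7}$ ($m = \sqrt{-7} = i \sqrt{7} \approx 2.6458 i$)
$Z = -16 - i \sqrt{7}$ ($Z = -25 + \left(\left(5 - i \sqrt{7}\right) + \frac{4}{2} \cdot 2\right) = -25 + \left(\left(5 - i \sqrt{7}\right) + 4 \cdot \frac{1}{2} \cdot 2\right) = -25 + \left(\left(5 - i \sqrt{7}\right) + 2 \cdot 2\right) = -25 + \left(\left(5 - i \sqrt{7}\right) + 4\right) = -25 + \left(9 - i \sqrt{7}\right) = -16 - i \sqrt{7} \approx -16.0 - 2.6458 i$)
$Z E{\left(v{\left(-3 \right)} \right)} = \left(-16 - i \sqrt{7}\right) \left(-3\right) = 48 + 3 i \sqrt{7}$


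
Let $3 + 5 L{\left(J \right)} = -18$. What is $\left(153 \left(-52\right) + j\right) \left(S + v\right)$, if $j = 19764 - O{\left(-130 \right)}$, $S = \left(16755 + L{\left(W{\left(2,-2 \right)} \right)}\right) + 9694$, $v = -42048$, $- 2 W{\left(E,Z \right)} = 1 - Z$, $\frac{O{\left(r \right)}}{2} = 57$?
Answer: $- \frac{912319104}{5} \approx -1.8246 \cdot 10^{8}$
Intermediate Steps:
$O{\left(r \right)} = 114$ ($O{\left(r \right)} = 2 \cdot 57 = 114$)
$W{\left(E,Z \right)} = - \frac{1}{2} + \frac{Z}{2}$ ($W{\left(E,Z \right)} = - \frac{1 - Z}{2} = - \frac{1}{2} + \frac{Z}{2}$)
$L{\left(J \right)} = - \frac{21}{5}$ ($L{\left(J \right)} = - \frac{3}{5} + \frac{1}{5} \left(-18\right) = - \frac{3}{5} - \frac{18}{5} = - \frac{21}{5}$)
$S = \frac{132224}{5}$ ($S = \left(16755 - \frac{21}{5}\right) + 9694 = \frac{83754}{5} + 9694 = \frac{132224}{5} \approx 26445.0$)
$j = 19650$ ($j = 19764 - 114 = 19650$)
$\left(153 \left(-52\right) + j\right) \left(S + v\right) = \left(153 \left(-52\right) + 19650\right) \left(\frac{132224}{5} - 42048\right) = \left(-7956 + 19650\right) \left(- \frac{78016}{5}\right) = 11694 \left(- \frac{78016}{5}\right) = - \frac{912319104}{5}$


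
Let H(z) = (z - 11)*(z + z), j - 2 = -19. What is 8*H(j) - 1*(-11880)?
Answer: 19496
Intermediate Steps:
j = -17 (j = 2 - 19 = -17)
H(z) = 2*z*(-11 + z) (H(z) = (-11 + z)*(2*z) = 2*z*(-11 + z))
8*H(j) - 1*(-11880) = 8*(2*(-17)*(-11 - 17)) - 1*(-11880) = 8*(2*(-17)*(-28)) + 11880 = 8*952 + 11880 = 7616 + 11880 = 19496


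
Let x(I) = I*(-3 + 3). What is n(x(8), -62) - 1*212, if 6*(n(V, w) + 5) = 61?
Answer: -1241/6 ≈ -206.83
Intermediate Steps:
x(I) = 0 (x(I) = I*0 = 0)
n(V, w) = 31/6 (n(V, w) = -5 + (⅙)*61 = -5 + 61/6 = 31/6)
n(x(8), -62) - 1*212 = 31/6 - 1*212 = 31/6 - 212 = -1241/6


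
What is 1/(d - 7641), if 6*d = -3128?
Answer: -3/24487 ≈ -0.00012251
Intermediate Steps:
d = -1564/3 (d = (1/6)*(-3128) = -1564/3 ≈ -521.33)
1/(d - 7641) = 1/(-1564/3 - 7641) = 1/(-24487/3) = -3/24487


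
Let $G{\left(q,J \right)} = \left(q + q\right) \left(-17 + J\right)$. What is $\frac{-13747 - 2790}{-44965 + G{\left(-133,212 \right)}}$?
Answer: $\frac{16537}{96835} \approx 0.17077$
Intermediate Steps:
$G{\left(q,J \right)} = 2 q \left(-17 + J\right)$
$\frac{-13747 - 2790}{-44965 + G{\left(-133,212 \right)}} = \frac{-13747 - 2790}{-44965 + 2 \left(-133\right) \left(-17 + 212\right)} = - \frac{16537}{-44965 + 2 \left(-133\right) 195} = - \frac{16537}{-44965 - 51870} = - \frac{16537}{-96835} = \left(-16537\right) \left(- \frac{1}{96835}\right) = \frac{16537}{96835}$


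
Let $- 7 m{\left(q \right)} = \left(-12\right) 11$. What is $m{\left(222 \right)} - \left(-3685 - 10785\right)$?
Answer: $\frac{101422}{7} \approx 14489.0$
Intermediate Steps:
$m{\left(q \right)} = \frac{132}{7}$ ($m{\left(q \right)} = - \frac{\left(-12\right) 11}{7} = \left(- \frac{1}{7}\right) \left(-132\right) = \frac{132}{7}$)
$m{\left(222 \right)} - \left(-3685 - 10785\right) = \frac{132}{7} - \left(-3685 - 10785\right) = \frac{132}{7} - -14470 = \frac{132}{7} + 14470 = \frac{101422}{7}$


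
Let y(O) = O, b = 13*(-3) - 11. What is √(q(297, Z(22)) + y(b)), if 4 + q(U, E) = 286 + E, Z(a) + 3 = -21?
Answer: 4*√13 ≈ 14.422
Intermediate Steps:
Z(a) = -24 (Z(a) = -3 - 21 = -24)
q(U, E) = 282 + E (q(U, E) = -4 + (286 + E) = 282 + E)
b = -50 (b = -39 - 11 = -50)
√(q(297, Z(22)) + y(b)) = √((282 - 24) - 50) = √(258 - 50) = √208 = 4*√13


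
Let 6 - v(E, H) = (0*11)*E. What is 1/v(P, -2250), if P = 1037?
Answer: 1/6 ≈ 0.16667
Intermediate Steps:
v(E, H) = 6 (v(E, H) = 6 - 0*11*E = 6 - 0*E = 6 - 1*0 = 6 + 0 = 6)
1/v(P, -2250) = 1/6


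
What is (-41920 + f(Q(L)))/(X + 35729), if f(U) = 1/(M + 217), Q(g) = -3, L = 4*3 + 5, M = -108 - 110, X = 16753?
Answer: -41921/52482 ≈ -0.79877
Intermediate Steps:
M = -218
L = 17 (L = 12 + 5 = 17)
f(U) = -1 (f(U) = 1/(-218 + 217) = 1/(-1) = -1)
(-41920 + f(Q(L)))/(X + 35729) = (-41920 - 1)/(16753 + 35729) = -41921/52482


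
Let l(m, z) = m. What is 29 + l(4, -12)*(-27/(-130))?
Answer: 1939/65 ≈ 29.831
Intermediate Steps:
29 + l(4, -12)*(-27/(-130)) = 29 + 4*(-27/(-130)) = 29 + 4*(-27*(-1/130)) = 29 + 4*(27/130) = 29 + 54/65 = 1939/65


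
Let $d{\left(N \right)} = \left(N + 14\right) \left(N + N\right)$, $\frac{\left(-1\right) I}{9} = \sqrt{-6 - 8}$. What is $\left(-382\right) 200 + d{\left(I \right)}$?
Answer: $-78668 - 252 i \sqrt{14} \approx -78668.0 - 942.9 i$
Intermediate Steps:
$I = - 9 i \sqrt{14}$ ($I = - 9 \sqrt{-6 - 8} = - 9 \sqrt{-14} = - 9 i \sqrt{14} \approx - 33.675 i$)
$d{\left(N \right)} = 2 N \left(14 + N\right)$ ($d{\left(N \right)} = \left(14 + N\right) 2 N = 2 N \left(14 + N\right)$)
$\left(-382\right) 200 + d{\left(I \right)} = \left(-382\right) 200 + 2 \left(- 9 i \sqrt{14}\right) \left(14 - 9 i \sqrt{14}\right) = -76400 - 18 i \sqrt{14} \left(14 - 9 i \sqrt{14}\right)$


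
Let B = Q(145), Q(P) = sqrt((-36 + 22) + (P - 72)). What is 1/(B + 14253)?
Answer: 14253/203147950 - sqrt(59)/203147950 ≈ 7.0123e-5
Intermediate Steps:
Q(P) = sqrt(-86 + P) (Q(P) = sqrt(-14 + (-72 + P)) = sqrt(-86 + P))
B = sqrt(59) (B = sqrt(-86 + 145) = sqrt(59) ≈ 7.6811)
1/(B + 14253) = 1/(sqrt(59) + 14253) = 1/(14253 + sqrt(59))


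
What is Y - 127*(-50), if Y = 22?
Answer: 6372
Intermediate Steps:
Y - 127*(-50) = 22 - 127*(-50) = 22 + 6350 = 6372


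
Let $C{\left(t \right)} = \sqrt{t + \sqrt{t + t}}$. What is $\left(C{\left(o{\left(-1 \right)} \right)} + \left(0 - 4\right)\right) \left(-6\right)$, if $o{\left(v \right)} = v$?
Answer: $24 - 6 \sqrt{-1 + i \sqrt{2}} \approx 20.37 - 7.0126 i$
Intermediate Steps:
$C{\left(t \right)} = \sqrt{t + \sqrt{2} \sqrt{t}}$ ($C{\left(t \right)} = \sqrt{t + \sqrt{2 t}} = \sqrt{t + \sqrt{2} \sqrt{t}}$)
$\left(C{\left(o{\left(-1 \right)} \right)} + \left(0 - 4\right)\right) \left(-6\right) = \left(\sqrt{-1 + \sqrt{2} \sqrt{-1}} + \left(0 - 4\right)\right) \left(-6\right) = \left(\sqrt{-1 + \sqrt{2} i} - 4\right) \left(-6\right) = \left(\sqrt{-1 + i \sqrt{2}} - 4\right) \left(-6\right) = \left(-4 + \sqrt{-1 + i \sqrt{2}}\right) \left(-6\right) = 24 - 6 \sqrt{-1 + i \sqrt{2}}$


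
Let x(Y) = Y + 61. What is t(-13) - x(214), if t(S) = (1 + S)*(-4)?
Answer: -227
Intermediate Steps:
x(Y) = 61 + Y
t(S) = -4 - 4*S
t(-13) - x(214) = (-4 - 4*(-13)) - (61 + 214) = (-4 + 52) - 1*275 = 48 - 275 = -227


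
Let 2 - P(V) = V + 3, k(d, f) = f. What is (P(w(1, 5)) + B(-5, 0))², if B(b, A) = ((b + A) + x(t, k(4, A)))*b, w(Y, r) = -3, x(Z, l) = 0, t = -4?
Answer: 729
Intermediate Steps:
P(V) = -1 - V (P(V) = 2 - (V + 3) = 2 - (3 + V) = 2 + (-3 - V) = -1 - V)
B(b, A) = b*(A + b) (B(b, A) = ((b + A) + 0)*b = ((A + b) + 0)*b = (A + b)*b = b*(A + b))
(P(w(1, 5)) + B(-5, 0))² = ((-1 - 1*(-3)) - 5*(0 - 5))² = ((-1 + 3) - 5*(-5))² = (2 + 25)² = 27² = 729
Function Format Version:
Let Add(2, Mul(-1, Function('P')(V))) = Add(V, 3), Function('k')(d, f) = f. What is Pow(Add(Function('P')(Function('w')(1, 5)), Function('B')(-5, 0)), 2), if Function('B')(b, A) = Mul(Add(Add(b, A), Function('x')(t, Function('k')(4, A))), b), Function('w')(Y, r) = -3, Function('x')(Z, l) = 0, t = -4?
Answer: 729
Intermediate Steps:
Function('P')(V) = Add(-1, Mul(-1, V)) (Function('P')(V) = Add(2, Mul(-1, Add(V, 3))) = Add(2, Mul(-1, Add(3, V))) = Add(2, Add(-3, Mul(-1, V))) = Add(-1, Mul(-1, V)))
Function('B')(b, A) = Mul(b, Add(A, b)) (Function('B')(b, A) = Mul(Add(Add(b, A), 0), b) = Mul(Add(Add(A, b), 0), b) = Mul(Add(A, b), b) = Mul(b, Add(A, b)))
Pow(Add(Function('P')(Function('w')(1, 5)), Function('B')(-5, 0)), 2) = Pow(Add(Add(-1, Mul(-1, -3)), Mul(-5, Add(0, -5))), 2) = Pow(Add(Add(-1, 3), Mul(-5, -5)), 2) = Pow(Add(2, 25), 2) = Pow(27, 2) = 729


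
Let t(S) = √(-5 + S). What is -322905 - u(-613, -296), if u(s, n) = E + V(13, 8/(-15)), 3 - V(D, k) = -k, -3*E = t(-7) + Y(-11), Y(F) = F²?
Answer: -4843007/15 + 2*I*√3/3 ≈ -3.2287e+5 + 1.1547*I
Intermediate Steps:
E = -121/3 - 2*I*√3/3 (E = -(√(-5 - 7) + (-11)²)/3 = -(√(-12) + 121)/3 = -(2*I*√3 + 121)/3 = -(121 + 2*I*√3)/3 = -121/3 - 2*I*√3/3 ≈ -40.333 - 1.1547*I)
V(D, k) = 3 + k (V(D, k) = 3 - (-1)*k = 3 + k)
u(s, n) = -568/15 - 2*I*√3/3 (u(s, n) = (-121/3 - 2*I*√3/3) + (3 + 8/(-15)) = (-121/3 - 2*I*√3/3) + (3 + 8*(-1/15)) = (-121/3 - 2*I*√3/3) + (3 - 8/15) = (-121/3 - 2*I*√3/3) + 37/15 = -568/15 - 2*I*√3/3)
-322905 - u(-613, -296) = -322905 - (-568/15 - 2*I*√3/3) = -322905 + (568/15 + 2*I*√3/3) = -4843007/15 + 2*I*√3/3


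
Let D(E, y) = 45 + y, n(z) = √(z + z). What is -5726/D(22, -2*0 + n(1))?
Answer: -36810/289 + 818*√2/289 ≈ -123.37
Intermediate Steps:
n(z) = √2*√z (n(z) = √(2*z) = √2*√z)
-5726/D(22, -2*0 + n(1)) = -5726/(45 + (-2*0 + √2*√1)) = -5726/(45 + (0 + √2*1)) = -5726/(45 + (0 + √2)) = -5726/(45 + √2)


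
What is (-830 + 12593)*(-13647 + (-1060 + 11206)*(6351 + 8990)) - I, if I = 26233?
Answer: 1830747876824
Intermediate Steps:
(-830 + 12593)*(-13647 + (-1060 + 11206)*(6351 + 8990)) - I = (-830 + 12593)*(-13647 + (-1060 + 11206)*(6351 + 8990)) - 1*26233 = 11763*(-13647 + 10146*15341) - 26233 = 11763*(-13647 + 155649786) - 26233 = 11763*155636139 - 26233 = 1830747903057 - 26233 = 1830747876824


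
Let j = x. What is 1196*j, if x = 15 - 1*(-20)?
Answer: 41860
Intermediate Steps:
x = 35 (x = 15 + 20 = 35)
j = 35
1196*j = 1196*35 = 41860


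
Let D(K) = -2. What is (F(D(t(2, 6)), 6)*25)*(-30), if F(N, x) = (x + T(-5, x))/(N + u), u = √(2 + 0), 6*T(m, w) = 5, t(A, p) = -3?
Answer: 5125 + 5125*√2/2 ≈ 8748.9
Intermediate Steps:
T(m, w) = ⅚ (T(m, w) = (⅙)*5 = ⅚)
u = √2 ≈ 1.4142
F(N, x) = (⅚ + x)/(N + √2) (F(N, x) = (x + ⅚)/(N + √2) = (⅚ + x)/(N + √2))
(F(D(t(2, 6)), 6)*25)*(-30) = (((⅚ + 6)/(-2 + √2))*25)*(-30) = (((41/6)/(-2 + √2))*25)*(-30) = ((41/(6*(-2 + √2)))*25)*(-30) = (1025/(6*(-2 + √2)))*(-30) = -5125/(-2 + √2)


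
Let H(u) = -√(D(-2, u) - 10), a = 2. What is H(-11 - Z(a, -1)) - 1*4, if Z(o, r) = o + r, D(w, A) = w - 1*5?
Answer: -4 - I*√17 ≈ -4.0 - 4.1231*I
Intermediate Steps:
D(w, A) = -5 + w (D(w, A) = w - 5 = -5 + w)
H(u) = -I*√17 (H(u) = -√((-5 - 2) - 10) = -√(-7 - 10) = -√(-17) = -I*√17)
H(-11 - Z(a, -1)) - 1*4 = -I*√17 - 1*4 = -I*√17 - 4 = -4 - I*√17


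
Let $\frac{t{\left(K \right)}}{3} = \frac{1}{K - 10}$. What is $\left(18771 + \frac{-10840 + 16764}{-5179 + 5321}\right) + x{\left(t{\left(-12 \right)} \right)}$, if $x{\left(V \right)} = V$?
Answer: $\frac{29385253}{1562} \approx 18813.0$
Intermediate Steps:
$t{\left(K \right)} = \frac{3}{-10 + K}$ ($t{\left(K \right)} = \frac{3}{K - 10} = \frac{3}{-10 + K}$)
$\left(18771 + \frac{-10840 + 16764}{-5179 + 5321}\right) + x{\left(t{\left(-12 \right)} \right)} = \left(18771 + \frac{-10840 + 16764}{-5179 + 5321}\right) + \frac{3}{-10 - 12} = \left(18771 + \frac{5924}{142}\right) + \frac{3}{-22} = \left(18771 + 5924 \cdot \frac{1}{142}\right) + 3 \left(- \frac{1}{22}\right) = \left(18771 + \frac{2962}{71}\right) - \frac{3}{22} = \frac{1335703}{71} - \frac{3}{22} = \frac{29385253}{1562}$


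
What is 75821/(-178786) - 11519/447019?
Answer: -35952863533/79920738934 ≈ -0.44986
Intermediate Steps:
75821/(-178786) - 11519/447019 = 75821*(-1/178786) - 11519*1/447019 = -75821/178786 - 11519/447019 = -35952863533/79920738934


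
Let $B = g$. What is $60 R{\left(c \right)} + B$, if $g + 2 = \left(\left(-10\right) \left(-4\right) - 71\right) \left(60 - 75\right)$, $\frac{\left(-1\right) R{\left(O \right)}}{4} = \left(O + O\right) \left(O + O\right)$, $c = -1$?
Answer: $-497$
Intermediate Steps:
$R{\left(O \right)} = - 16 O^{2}$ ($R{\left(O \right)} = - 4 \left(O + O\right) \left(O + O\right) = - 4 \cdot 2 O 2 O = - 4 \cdot 4 O^{2} = - 16 O^{2}$)
$g = 463$ ($g = -2 + \left(\left(-10\right) \left(-4\right) - 71\right) \left(60 - 75\right) = -2 + \left(40 - 71\right) \left(-15\right) = -2 - -465 = -2 + 465 = 463$)
$B = 463$
$60 R{\left(c \right)} + B = 60 \left(- 16 \left(-1\right)^{2}\right) + 463 = 60 \left(\left(-16\right) 1\right) + 463 = 60 \left(-16\right) + 463 = -960 + 463 = -497$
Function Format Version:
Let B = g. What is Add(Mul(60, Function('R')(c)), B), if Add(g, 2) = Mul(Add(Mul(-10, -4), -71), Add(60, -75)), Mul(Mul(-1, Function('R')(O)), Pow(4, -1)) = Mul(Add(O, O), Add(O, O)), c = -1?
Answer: -497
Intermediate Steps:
Function('R')(O) = Mul(-16, Pow(O, 2)) (Function('R')(O) = Mul(-4, Mul(Add(O, O), Add(O, O))) = Mul(-4, Mul(Mul(2, O), Mul(2, O))) = Mul(-4, Mul(4, Pow(O, 2))) = Mul(-16, Pow(O, 2)))
g = 463 (g = Add(-2, Mul(Add(Mul(-10, -4), -71), Add(60, -75))) = Add(-2, Mul(Add(40, -71), -15)) = Add(-2, Mul(-31, -15)) = Add(-2, 465) = 463)
B = 463
Add(Mul(60, Function('R')(c)), B) = Add(Mul(60, Mul(-16, Pow(-1, 2))), 463) = Add(Mul(60, Mul(-16, 1)), 463) = Add(Mul(60, -16), 463) = Add(-960, 463) = -497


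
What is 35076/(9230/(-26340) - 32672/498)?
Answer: -2556128424/4806539 ≈ -531.80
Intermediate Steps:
35076/(9230/(-26340) - 32672/498) = 35076/(9230*(-1/26340) - 32672*1/498) = 35076/(-923/2634 - 16336/249) = 35076/(-4806539/72874) = 35076*(-72874/4806539) = -2556128424/4806539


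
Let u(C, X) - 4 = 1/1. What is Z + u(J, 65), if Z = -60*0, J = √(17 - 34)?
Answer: 5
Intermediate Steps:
J = I*√17 (J = √(-17) = I*√17 ≈ 4.1231*I)
u(C, X) = 5 (u(C, X) = 4 + 1/1 = 4 + 1 = 5)
Z = 0 (Z = -30*0 = 0)
Z + u(J, 65) = 0 + 5 = 5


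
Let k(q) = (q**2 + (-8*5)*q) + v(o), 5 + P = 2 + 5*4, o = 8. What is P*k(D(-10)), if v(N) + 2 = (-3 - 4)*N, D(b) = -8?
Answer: 5542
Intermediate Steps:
P = 17 (P = -5 + (2 + 5*4) = -5 + (2 + 20) = -5 + 22 = 17)
v(N) = -2 - 7*N (v(N) = -2 + (-3 - 4)*N = -2 - 7*N)
k(q) = -58 + q**2 - 40*q (k(q) = (q**2 + (-8*5)*q) + (-2 - 7*8) = (q**2 - 40*q) + (-2 - 56) = (q**2 - 40*q) - 58 = -58 + q**2 - 40*q)
P*k(D(-10)) = 17*(-58 + (-8)**2 - 40*(-8)) = 17*(-58 + 64 + 320) = 17*326 = 5542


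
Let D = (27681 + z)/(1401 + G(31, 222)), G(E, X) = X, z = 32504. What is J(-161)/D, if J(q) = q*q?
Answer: 42069783/60185 ≈ 699.01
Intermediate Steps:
J(q) = q²
D = 60185/1623 (D = (27681 + 32504)/(1401 + 222) = 60185/1623 ≈ 37.083)
J(-161)/D = (-161)²/(60185/1623) = 25921*(1623/60185) = 42069783/60185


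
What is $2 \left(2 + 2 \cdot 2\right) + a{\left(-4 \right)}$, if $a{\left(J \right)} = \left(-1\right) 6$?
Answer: $6$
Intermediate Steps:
$a{\left(J \right)} = -6$
$2 \left(2 + 2 \cdot 2\right) + a{\left(-4 \right)} = 2 \left(2 + 2 \cdot 2\right) - 6 = 2 \left(2 + 4\right) - 6 = 2 \cdot 6 - 6 = 12 - 6 = 6$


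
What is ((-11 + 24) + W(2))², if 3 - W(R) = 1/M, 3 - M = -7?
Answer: 25281/100 ≈ 252.81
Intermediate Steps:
M = 10 (M = 3 - 1*(-7) = 3 + 7 = 10)
W(R) = 29/10 (W(R) = 3 - 1/10 = 3 - 1*⅒ = 3 - ⅒ = 29/10)
((-11 + 24) + W(2))² = ((-11 + 24) + 29/10)² = (13 + 29/10)² = (159/10)² = 25281/100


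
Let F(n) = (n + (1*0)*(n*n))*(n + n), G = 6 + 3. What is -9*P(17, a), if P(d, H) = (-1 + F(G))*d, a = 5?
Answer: -24633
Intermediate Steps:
G = 9
F(n) = 2*n² (F(n) = (n + 0*n²)*(2*n) = (n + 0)*(2*n) = n*(2*n) = 2*n²)
P(d, H) = 161*d (P(d, H) = (-1 + 2*9²)*d = (-1 + 2*81)*d = (-1 + 162)*d = 161*d)
-9*P(17, a) = -1449*17 = -9*2737 = -24633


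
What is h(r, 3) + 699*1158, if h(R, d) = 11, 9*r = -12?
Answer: 809453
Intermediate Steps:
r = -4/3 (r = (⅑)*(-12) = -4/3 ≈ -1.3333)
h(r, 3) + 699*1158 = 11 + 699*1158 = 11 + 809442 = 809453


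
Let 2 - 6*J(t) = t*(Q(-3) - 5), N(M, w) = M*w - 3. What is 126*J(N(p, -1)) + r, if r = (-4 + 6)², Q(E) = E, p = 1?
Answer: -626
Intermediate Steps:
N(M, w) = -3 + M*w
r = 4 (r = 2² = 4)
J(t) = ⅓ + 4*t/3 (J(t) = ⅓ - t*(-3 - 5)/6 = ⅓ - t*(-8)/6 = ⅓ - (-4)*t/3 = ⅓ + 4*t/3)
126*J(N(p, -1)) + r = 126*(⅓ + 4*(-3 + 1*(-1))/3) + 4 = 126*(⅓ + 4*(-3 - 1)/3) + 4 = 126*(⅓ + (4/3)*(-4)) + 4 = 126*(⅓ - 16/3) + 4 = 126*(-5) + 4 = -630 + 4 = -626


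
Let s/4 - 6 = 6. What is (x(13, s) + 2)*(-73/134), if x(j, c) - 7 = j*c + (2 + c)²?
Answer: -228709/134 ≈ -1706.8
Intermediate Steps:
s = 48 (s = 24 + 4*6 = 24 + 24 = 48)
x(j, c) = 7 + (2 + c)² + c*j (x(j, c) = 7 + (j*c + (2 + c)²) = 7 + (c*j + (2 + c)²) = 7 + ((2 + c)² + c*j) = 7 + (2 + c)² + c*j)
(x(13, s) + 2)*(-73/134) = ((7 + (2 + 48)² + 48*13) + 2)*(-73/134) = ((7 + 50² + 624) + 2)*(-73*1/134) = ((7 + 2500 + 624) + 2)*(-73/134) = (3131 + 2)*(-73/134) = 3133*(-73/134) = -228709/134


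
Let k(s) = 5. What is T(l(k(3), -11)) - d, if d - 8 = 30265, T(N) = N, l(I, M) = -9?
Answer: -30282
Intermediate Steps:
d = 30273 (d = 8 + 30265 = 30273)
T(l(k(3), -11)) - d = -9 - 1*30273 = -9 - 30273 = -30282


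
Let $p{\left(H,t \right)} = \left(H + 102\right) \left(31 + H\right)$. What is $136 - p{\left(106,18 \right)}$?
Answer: $-28360$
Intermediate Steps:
$p{\left(H,t \right)} = \left(31 + H\right) \left(102 + H\right)$ ($p{\left(H,t \right)} = \left(102 + H\right) \left(31 + H\right) = \left(31 + H\right) \left(102 + H\right)$)
$136 - p{\left(106,18 \right)} = 136 - \left(3162 + 106^{2} + 133 \cdot 106\right) = 136 - \left(3162 + 11236 + 14098\right) = 136 - 28496 = -28360$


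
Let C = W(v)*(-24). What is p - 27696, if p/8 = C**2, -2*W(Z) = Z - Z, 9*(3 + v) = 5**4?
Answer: -27696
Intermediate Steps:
v = 598/9 (v = -3 + (1/9)*5**4 = -3 + (1/9)*625 = -3 + 625/9 = 598/9 ≈ 66.444)
W(Z) = 0 (W(Z) = -(Z - Z)/2 = -1/2*0 = 0)
C = 0 (C = 0*(-24) = 0)
p = 0 (p = 8*0**2 = 8*0 = 0)
p - 27696 = 0 - 27696 = -27696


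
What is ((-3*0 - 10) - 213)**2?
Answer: 49729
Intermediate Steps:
((-3*0 - 10) - 213)**2 = ((0 - 10) - 213)**2 = (-10 - 213)**2 = (-223)**2 = 49729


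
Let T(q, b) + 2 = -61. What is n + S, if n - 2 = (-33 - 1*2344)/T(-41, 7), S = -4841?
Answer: -302480/63 ≈ -4801.3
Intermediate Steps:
T(q, b) = -63 (T(q, b) = -2 - 61 = -63)
n = 2503/63 (n = 2 + (-33 - 1*2344)/(-63) = 2 + (-33 - 2344)*(-1/63) = 2 - 2377*(-1/63) = 2 + 2377/63 = 2503/63 ≈ 39.730)
n + S = 2503/63 - 4841 = -302480/63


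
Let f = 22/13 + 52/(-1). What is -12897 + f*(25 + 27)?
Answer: -15513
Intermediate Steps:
f = -654/13 (f = 22*(1/13) + 52*(-1) = 22/13 - 52 = -654/13 ≈ -50.308)
-12897 + f*(25 + 27) = -12897 - 654*(25 + 27)/13 = -12897 - 654/13*52 = -12897 - 2616 = -15513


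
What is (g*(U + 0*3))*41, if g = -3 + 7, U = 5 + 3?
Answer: 1312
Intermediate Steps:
U = 8
g = 4
(g*(U + 0*3))*41 = (4*(8 + 0*3))*41 = (4*(8 + 0))*41 = (4*8)*41 = 32*41 = 1312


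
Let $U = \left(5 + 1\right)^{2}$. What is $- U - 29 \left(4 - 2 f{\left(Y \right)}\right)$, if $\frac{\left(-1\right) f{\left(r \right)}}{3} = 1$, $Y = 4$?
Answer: $-326$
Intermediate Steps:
$f{\left(r \right)} = -3$ ($f{\left(r \right)} = \left(-3\right) 1 = -3$)
$U = 36$ ($U = 6^{2} = 36$)
$- U - 29 \left(4 - 2 f{\left(Y \right)}\right) = \left(-1\right) 36 - 29 \left(4 - -6\right) = -36 - 29 \left(4 + 6\right) = -36 - 290 = -326$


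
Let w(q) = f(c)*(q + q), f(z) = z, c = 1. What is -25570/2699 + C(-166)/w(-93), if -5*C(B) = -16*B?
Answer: -8305778/1255035 ≈ -6.6180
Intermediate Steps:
C(B) = 16*B/5 (C(B) = -(-16)*B/5 = 16*B/5)
w(q) = 2*q (w(q) = 1*(q + q) = 1*(2*q) = 2*q)
-25570/2699 + C(-166)/w(-93) = -25570/2699 + ((16/5)*(-166))/((2*(-93))) = -25570*1/2699 - 2656/5/(-186) = -25570/2699 - 2656/5*(-1/186) = -25570/2699 + 1328/465 = -8305778/1255035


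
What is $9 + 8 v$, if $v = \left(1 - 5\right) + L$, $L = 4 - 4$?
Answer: $-23$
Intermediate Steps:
$L = 0$ ($L = 4 - 4 = 0$)
$v = -4$ ($v = \left(1 - 5\right) + 0 = -4 + 0 = -4$)
$9 + 8 v = 9 + 8 \left(-4\right) = 9 - 32 = -23$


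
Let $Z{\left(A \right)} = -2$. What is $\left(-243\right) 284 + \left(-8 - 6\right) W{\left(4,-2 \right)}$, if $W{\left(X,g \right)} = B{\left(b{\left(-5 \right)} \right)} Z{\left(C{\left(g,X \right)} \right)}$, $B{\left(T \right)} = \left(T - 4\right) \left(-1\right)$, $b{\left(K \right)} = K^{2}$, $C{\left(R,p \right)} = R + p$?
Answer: $-69600$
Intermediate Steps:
$B{\left(T \right)} = 4 - T$ ($B{\left(T \right)} = \left(-4 + T\right) \left(-1\right) = 4 - T$)
$W{\left(X,g \right)} = 42$ ($W{\left(X,g \right)} = \left(4 - \left(-5\right)^{2}\right) \left(-2\right) = \left(4 - 25\right) \left(-2\right) = \left(-21\right) \left(-2\right) = 42$)
$\left(-243\right) 284 + \left(-8 - 6\right) W{\left(4,-2 \right)} = \left(-243\right) 284 + \left(-8 - 6\right) 42 = -69012 - 588 = -69600$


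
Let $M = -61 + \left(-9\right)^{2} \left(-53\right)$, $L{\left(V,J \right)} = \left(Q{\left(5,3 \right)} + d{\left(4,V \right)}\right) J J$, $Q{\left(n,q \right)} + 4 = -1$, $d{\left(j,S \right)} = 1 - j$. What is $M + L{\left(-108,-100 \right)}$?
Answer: $-84354$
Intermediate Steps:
$Q{\left(n,q \right)} = -5$ ($Q{\left(n,q \right)} = -4 - 1 = -5$)
$L{\left(V,J \right)} = - 8 J^{2}$ ($L{\left(V,J \right)} = \left(-5 + \left(1 - 4\right)\right) J J = \left(-5 + \left(1 - 4\right)\right) J^{2} = \left(-5 - 3\right) J^{2} = - 8 J^{2}$)
$M = -4354$ ($M = -61 + 81 \left(-53\right) = -61 - 4293 = -4354$)
$M + L{\left(-108,-100 \right)} = -4354 - 8 \left(-100\right)^{2} = -4354 - 80000 = -84354$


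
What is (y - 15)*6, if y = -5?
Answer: -120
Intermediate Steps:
(y - 15)*6 = (-5 - 15)*6 = -20*6 = -120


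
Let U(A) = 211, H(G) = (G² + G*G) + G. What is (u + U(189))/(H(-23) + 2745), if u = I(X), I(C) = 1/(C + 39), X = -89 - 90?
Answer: 29539/529200 ≈ 0.055818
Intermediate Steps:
X = -179
I(C) = 1/(39 + C)
H(G) = G + 2*G² (H(G) = (G² + G²) + G = 2*G² + G = G + 2*G²)
u = -1/140 (u = 1/(39 - 179) = 1/(-140) = -1/140 ≈ -0.0071429)
(u + U(189))/(H(-23) + 2745) = (-1/140 + 211)/(-23*(1 + 2*(-23)) + 2745) = 29539/(140*(-23*(1 - 46) + 2745)) = 29539/(140*(-23*(-45) + 2745)) = 29539/(140*(1035 + 2745)) = (29539/140)/3780 = (29539/140)*(1/3780) = 29539/529200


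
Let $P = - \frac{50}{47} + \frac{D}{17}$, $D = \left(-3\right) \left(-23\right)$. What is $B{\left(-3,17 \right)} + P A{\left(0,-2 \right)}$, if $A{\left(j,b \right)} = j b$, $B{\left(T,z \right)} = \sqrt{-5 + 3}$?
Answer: $i \sqrt{2} \approx 1.4142 i$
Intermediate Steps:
$D = 69$
$B{\left(T,z \right)} = i \sqrt{2}$ ($B{\left(T,z \right)} = \sqrt{-2} = i \sqrt{2}$)
$A{\left(j,b \right)} = b j$
$P = \frac{2393}{799}$ ($P = - \frac{50}{47} + \frac{69}{17} = \frac{2393}{799} \approx 2.995$)
$B{\left(-3,17 \right)} + P A{\left(0,-2 \right)} = i \sqrt{2} + \frac{2393 \left(\left(-2\right) 0\right)}{799} = i \sqrt{2} + \frac{2393}{799} \cdot 0 = i \sqrt{2} + 0 = i \sqrt{2}$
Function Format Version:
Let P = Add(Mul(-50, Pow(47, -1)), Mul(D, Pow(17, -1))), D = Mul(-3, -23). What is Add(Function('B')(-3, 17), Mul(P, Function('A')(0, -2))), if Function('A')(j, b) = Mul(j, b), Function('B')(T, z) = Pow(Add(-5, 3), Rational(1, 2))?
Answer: Mul(I, Pow(2, Rational(1, 2))) ≈ Mul(1.4142, I)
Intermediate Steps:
D = 69
Function('B')(T, z) = Mul(I, Pow(2, Rational(1, 2))) (Function('B')(T, z) = Pow(-2, Rational(1, 2)) = Mul(I, Pow(2, Rational(1, 2))))
Function('A')(j, b) = Mul(b, j)
P = Rational(2393, 799) (P = Add(Mul(-50, Pow(47, -1)), Mul(69, Pow(17, -1))) = Add(Mul(-50, Rational(1, 47)), Mul(69, Rational(1, 17))) = Add(Rational(-50, 47), Rational(69, 17)) = Rational(2393, 799) ≈ 2.9950)
Add(Function('B')(-3, 17), Mul(P, Function('A')(0, -2))) = Add(Mul(I, Pow(2, Rational(1, 2))), Mul(Rational(2393, 799), Mul(-2, 0))) = Add(Mul(I, Pow(2, Rational(1, 2))), Mul(Rational(2393, 799), 0)) = Add(Mul(I, Pow(2, Rational(1, 2))), 0) = Mul(I, Pow(2, Rational(1, 2)))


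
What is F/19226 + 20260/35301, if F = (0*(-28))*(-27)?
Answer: 20260/35301 ≈ 0.57392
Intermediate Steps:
F = 0 (F = 0*(-27) = 0)
F/19226 + 20260/35301 = 0/19226 + 20260/35301 = 0*(1/19226) + 20260*(1/35301) = 0 + 20260/35301 = 20260/35301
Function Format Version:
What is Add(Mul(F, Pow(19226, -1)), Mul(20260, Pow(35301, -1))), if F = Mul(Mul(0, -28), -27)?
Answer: Rational(20260, 35301) ≈ 0.57392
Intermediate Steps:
F = 0 (F = Mul(0, -27) = 0)
Add(Mul(F, Pow(19226, -1)), Mul(20260, Pow(35301, -1))) = Add(Mul(0, Pow(19226, -1)), Mul(20260, Pow(35301, -1))) = Add(Mul(0, Rational(1, 19226)), Mul(20260, Rational(1, 35301))) = Add(0, Rational(20260, 35301)) = Rational(20260, 35301)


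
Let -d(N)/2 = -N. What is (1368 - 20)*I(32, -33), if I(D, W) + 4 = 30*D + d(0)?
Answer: 1288688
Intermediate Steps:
d(N) = 2*N (d(N) = -(-2)*N = 2*N)
I(D, W) = -4 + 30*D (I(D, W) = -4 + (30*D + 2*0) = -4 + (30*D + 0) = -4 + 30*D)
(1368 - 20)*I(32, -33) = (1368 - 20)*(-4 + 30*32) = 1348*(-4 + 960) = 1348*956 = 1288688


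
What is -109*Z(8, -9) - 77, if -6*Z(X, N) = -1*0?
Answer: -77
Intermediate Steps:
Z(X, N) = 0 (Z(X, N) = -(-1)*0/6 = -⅙*0 = 0)
-109*Z(8, -9) - 77 = -109*0 - 77 = 0 - 77 = -77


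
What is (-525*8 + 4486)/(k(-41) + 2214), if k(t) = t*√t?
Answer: 15444/121237 + 286*I*√41/121237 ≈ 0.12739 + 0.015105*I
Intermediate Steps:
k(t) = t^(3/2)
(-525*8 + 4486)/(k(-41) + 2214) = (-525*8 + 4486)/((-41)^(3/2) + 2214) = (-4200 + 4486)/(-41*I*√41 + 2214) = 286/(2214 - 41*I*√41)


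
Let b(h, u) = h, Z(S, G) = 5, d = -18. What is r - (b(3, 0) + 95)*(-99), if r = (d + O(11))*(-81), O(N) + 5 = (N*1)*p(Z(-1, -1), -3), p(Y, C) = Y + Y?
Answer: 2655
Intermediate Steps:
p(Y, C) = 2*Y
O(N) = -5 + 10*N (O(N) = -5 + (N*1)*(2*5) = -5 + N*10 = -5 + 10*N)
r = -7047 (r = (-18 + (-5 + 10*11))*(-81) = (-18 + (-5 + 110))*(-81) = (-18 + 105)*(-81) = 87*(-81) = -7047)
r - (b(3, 0) + 95)*(-99) = -7047 - (3 + 95)*(-99) = -7047 - 98*(-99) = -7047 - 1*(-9702) = -7047 + 9702 = 2655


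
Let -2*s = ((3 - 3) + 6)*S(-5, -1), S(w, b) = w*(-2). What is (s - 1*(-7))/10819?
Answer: -23/10819 ≈ -0.0021259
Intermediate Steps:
S(w, b) = -2*w
s = -30 (s = -((3 - 3) + 6)*(-2*(-5))/2 = -(0 + 6)*10/2 = -3*10 = -1/2*60 = -30)
(s - 1*(-7))/10819 = (-30 - 1*(-7))/10819 = (-30 + 7)/10819 = (1/10819)*(-23) = -23/10819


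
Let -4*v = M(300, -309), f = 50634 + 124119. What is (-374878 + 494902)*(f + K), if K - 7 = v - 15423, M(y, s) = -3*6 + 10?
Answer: 19124504136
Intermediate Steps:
M(y, s) = -8 (M(y, s) = -18 + 10 = -8)
f = 174753
v = 2 (v = -¼*(-8) = 2)
K = -15414 (K = 7 + (2 - 15423) = 7 - 15421 = -15414)
(-374878 + 494902)*(f + K) = (-374878 + 494902)*(174753 - 15414) = 120024*159339 = 19124504136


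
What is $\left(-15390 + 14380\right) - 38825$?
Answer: $-39835$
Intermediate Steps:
$\left(-15390 + 14380\right) - 38825 = -1010 - 38825 = -39835$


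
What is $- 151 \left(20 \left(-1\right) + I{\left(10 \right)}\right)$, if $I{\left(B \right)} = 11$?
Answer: $1359$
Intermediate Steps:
$- 151 \left(20 \left(-1\right) + I{\left(10 \right)}\right) = - 151 \left(20 \left(-1\right) + 11\right) = - 151 \left(-20 + 11\right) = \left(-151\right) \left(-9\right) = 1359$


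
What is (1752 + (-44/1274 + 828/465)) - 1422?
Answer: 32754952/98735 ≈ 331.75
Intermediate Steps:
(1752 + (-44/1274 + 828/465)) - 1422 = (1752 + (-44*1/1274 + 828*(1/465))) - 1422 = (1752 + (-22/637 + 276/155)) - 1422 = (1752 + 172402/98735) - 1422 = 173156122/98735 - 1422 = 32754952/98735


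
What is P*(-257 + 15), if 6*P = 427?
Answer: -51667/3 ≈ -17222.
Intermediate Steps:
P = 427/6 (P = (⅙)*427 = 427/6 ≈ 71.167)
P*(-257 + 15) = 427*(-257 + 15)/6 = (427/6)*(-242) = -51667/3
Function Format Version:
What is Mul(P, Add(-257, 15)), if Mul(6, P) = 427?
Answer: Rational(-51667, 3) ≈ -17222.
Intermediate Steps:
P = Rational(427, 6) (P = Mul(Rational(1, 6), 427) = Rational(427, 6) ≈ 71.167)
Mul(P, Add(-257, 15)) = Mul(Rational(427, 6), Add(-257, 15)) = Mul(Rational(427, 6), -242) = Rational(-51667, 3)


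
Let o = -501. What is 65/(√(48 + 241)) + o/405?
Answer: 5936/2295 ≈ 2.5865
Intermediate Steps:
65/(√(48 + 241)) + o/405 = 65/(√(48 + 241)) - 501/405 = 65/(√289) - 501*1/405 = 65/17 - 167/135 = 5936/2295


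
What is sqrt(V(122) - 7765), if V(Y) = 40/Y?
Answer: I*sqrt(28892345)/61 ≈ 88.117*I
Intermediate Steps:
sqrt(V(122) - 7765) = sqrt(40/122 - 7765) = sqrt(40*(1/122) - 7765) = sqrt(20/61 - 7765) = sqrt(-473645/61) = I*sqrt(28892345)/61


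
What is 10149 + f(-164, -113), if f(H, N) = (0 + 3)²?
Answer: 10158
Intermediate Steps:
f(H, N) = 9 (f(H, N) = 3² = 9)
10149 + f(-164, -113) = 10149 + 9 = 10158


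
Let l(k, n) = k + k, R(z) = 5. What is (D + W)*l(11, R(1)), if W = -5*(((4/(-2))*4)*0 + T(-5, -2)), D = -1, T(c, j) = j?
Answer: 198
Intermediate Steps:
l(k, n) = 2*k
W = 10 (W = -5*(((4/(-2))*4)*0 - 2) = -5*(((4*(-1/2))*4)*0 - 2) = -5*(-2*4*0 - 2) = -5*(-8*0 - 2) = -5*(0 - 2) = -5*(-2) = 10)
(D + W)*l(11, R(1)) = (-1 + 10)*(2*11) = 9*22 = 198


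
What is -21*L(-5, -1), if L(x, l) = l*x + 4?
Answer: -189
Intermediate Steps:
L(x, l) = 4 + l*x
-21*L(-5, -1) = -21*(4 - 1*(-5)) = -21*(4 + 5) = -21*9 = -189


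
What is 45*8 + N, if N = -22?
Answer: 338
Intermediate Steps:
45*8 + N = 45*8 - 22 = 360 - 22 = 338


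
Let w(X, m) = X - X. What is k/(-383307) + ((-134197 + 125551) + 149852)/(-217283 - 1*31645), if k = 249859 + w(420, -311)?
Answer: -6462341633/5300880272 ≈ -1.2191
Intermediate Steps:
w(X, m) = 0
k = 249859 (k = 249859 + 0 = 249859)
k/(-383307) + ((-134197 + 125551) + 149852)/(-217283 - 1*31645) = 249859/(-383307) + ((-134197 + 125551) + 149852)/(-217283 - 1*31645) = 249859*(-1/383307) + (-8646 + 149852)/(-217283 - 31645) = -249859/383307 + 141206/(-248928) = -249859/383307 + 141206*(-1/248928) = -249859/383307 - 70603/124464 = -6462341633/5300880272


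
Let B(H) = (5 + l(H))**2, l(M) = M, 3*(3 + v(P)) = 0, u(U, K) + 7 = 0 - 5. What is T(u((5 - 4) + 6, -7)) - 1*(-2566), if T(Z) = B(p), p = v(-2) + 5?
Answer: 2615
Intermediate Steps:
u(U, K) = -12 (u(U, K) = -7 + (0 - 5) = -7 - 5 = -12)
v(P) = -3 (v(P) = -3 + (1/3)*0 = -3 + 0 = -3)
p = 2 (p = -3 + 5 = 2)
B(H) = (5 + H)**2
T(Z) = 49 (T(Z) = (5 + 2)**2 = 7**2 = 49)
T(u((5 - 4) + 6, -7)) - 1*(-2566) = 49 - 1*(-2566) = 49 + 2566 = 2615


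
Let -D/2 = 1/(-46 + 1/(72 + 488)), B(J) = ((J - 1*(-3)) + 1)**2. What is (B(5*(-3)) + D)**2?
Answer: 9721668325681/663526081 ≈ 14652.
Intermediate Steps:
B(J) = (4 + J)**2 (B(J) = ((J + 3) + 1)**2 = ((3 + J) + 1)**2 = (4 + J)**2)
D = 1120/25759 (D = -2/(-46 + 1/(72 + 488)) = -2/(-46 + 1/560) = -2/(-25759/560) = -2*(-560/25759) = 1120/25759 ≈ 0.043480)
(B(5*(-3)) + D)**2 = ((4 + 5*(-3))**2 + 1120/25759)**2 = ((4 - 15)**2 + 1120/25759)**2 = ((-11)**2 + 1120/25759)**2 = (121 + 1120/25759)**2 = (3117959/25759)**2 = 9721668325681/663526081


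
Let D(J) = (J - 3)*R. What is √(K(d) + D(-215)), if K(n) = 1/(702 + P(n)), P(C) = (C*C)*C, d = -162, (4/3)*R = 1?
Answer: I*√82065744425082/708471 ≈ 12.787*I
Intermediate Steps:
R = ¾ (R = (¾)*1 = ¾ ≈ 0.75000)
D(J) = -9/4 + 3*J/4 (D(J) = (J - 3)*(¾) = (-3 + J)*(¾) = -9/4 + 3*J/4)
P(C) = C³ (P(C) = C²*C = C³)
K(n) = 1/(702 + n³)
√(K(d) + D(-215)) = √(1/(702 + (-162)³) + (-9/4 + (¾)*(-215))) = √(1/(702 - 4251528) + (-9/4 - 645/4)) = √(1/(-4250826) - 327/2) = √(-1/4250826 - 327/2) = √(-347505026/2125413) = I*√82065744425082/708471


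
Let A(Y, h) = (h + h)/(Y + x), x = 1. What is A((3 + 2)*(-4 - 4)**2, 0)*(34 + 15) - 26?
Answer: -26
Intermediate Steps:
A(Y, h) = 2*h/(1 + Y) (A(Y, h) = (h + h)/(Y + 1) = (2*h)/(1 + Y) = 2*h/(1 + Y))
A((3 + 2)*(-4 - 4)**2, 0)*(34 + 15) - 26 = (2*0/(1 + (3 + 2)*(-4 - 4)**2))*(34 + 15) - 26 = (2*0/(1 + 5*(-8)**2))*49 - 26 = (2*0/(1 + 5*64))*49 - 26 = (2*0/(1 + 320))*49 - 26 = (2*0/321)*49 - 26 = (2*0*(1/321))*49 - 26 = 0*49 - 26 = 0 - 26 = -26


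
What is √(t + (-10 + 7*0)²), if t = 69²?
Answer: √4861 ≈ 69.721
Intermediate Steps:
t = 4761
√(t + (-10 + 7*0)²) = √(4761 + (-10 + 7*0)²) = √(4761 + (-10 + 0)²) = √(4761 + (-10)²) = √(4761 + 100) = √4861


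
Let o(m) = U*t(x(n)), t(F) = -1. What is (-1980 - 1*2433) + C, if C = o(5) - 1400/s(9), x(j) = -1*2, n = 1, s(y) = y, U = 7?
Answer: -41180/9 ≈ -4575.6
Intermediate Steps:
x(j) = -2
o(m) = -7 (o(m) = 7*(-1) = -7)
C = -1463/9 (C = -7 - 1400/9 = -1463/9 ≈ -162.56)
(-1980 - 1*2433) + C = (-1980 - 1*2433) - 1463/9 = (-1980 - 2433) - 1463/9 = -4413 - 1463/9 = -41180/9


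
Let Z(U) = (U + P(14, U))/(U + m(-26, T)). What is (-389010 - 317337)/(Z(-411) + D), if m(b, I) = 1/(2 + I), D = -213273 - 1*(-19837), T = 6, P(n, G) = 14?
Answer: 2321762589/635820956 ≈ 3.6516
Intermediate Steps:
D = -193436 (D = -213273 + 19837 = -193436)
Z(U) = (14 + U)/(1/8 + U) (Z(U) = (U + 14)/(U + 1/(2 + 6)) = (14 + U)/(U + 1/8) = (14 + U)/(1/8 + U))
(-389010 - 317337)/(Z(-411) + D) = (-389010 - 317337)/(8*(14 - 411)/(1 + 8*(-411)) - 193436) = -706347/(8*(-397)/(1 - 3288) - 193436) = -706347/(8*(-397)/(-3287) - 193436) = -706347/(8*(-1/3287)*(-397) - 193436) = -706347/(3176/3287 - 193436) = -706347/(-635820956/3287) = -706347*(-3287/635820956) = 2321762589/635820956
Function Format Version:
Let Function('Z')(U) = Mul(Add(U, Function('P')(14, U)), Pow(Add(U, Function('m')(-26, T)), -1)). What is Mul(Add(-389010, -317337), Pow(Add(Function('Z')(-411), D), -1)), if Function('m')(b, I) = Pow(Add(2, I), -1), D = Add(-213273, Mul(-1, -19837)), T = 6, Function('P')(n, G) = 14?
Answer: Rational(2321762589, 635820956) ≈ 3.6516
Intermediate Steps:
D = -193436 (D = Add(-213273, 19837) = -193436)
Function('Z')(U) = Mul(Pow(Add(Rational(1, 8), U), -1), Add(14, U)) (Function('Z')(U) = Mul(Add(U, 14), Pow(Add(U, Pow(Add(2, 6), -1)), -1)) = Mul(Add(14, U), Pow(Add(U, Pow(8, -1)), -1)) = Mul(Add(14, U), Pow(Add(U, Rational(1, 8)), -1)) = Mul(Add(14, U), Pow(Add(Rational(1, 8), U), -1)) = Mul(Pow(Add(Rational(1, 8), U), -1), Add(14, U)))
Mul(Add(-389010, -317337), Pow(Add(Function('Z')(-411), D), -1)) = Mul(Add(-389010, -317337), Pow(Add(Mul(8, Pow(Add(1, Mul(8, -411)), -1), Add(14, -411)), -193436), -1)) = Mul(-706347, Pow(Add(Mul(8, Pow(Add(1, -3288), -1), -397), -193436), -1)) = Mul(-706347, Pow(Add(Mul(8, Pow(-3287, -1), -397), -193436), -1)) = Mul(-706347, Pow(Add(Mul(8, Rational(-1, 3287), -397), -193436), -1)) = Mul(-706347, Pow(Add(Rational(3176, 3287), -193436), -1)) = Mul(-706347, Pow(Rational(-635820956, 3287), -1)) = Mul(-706347, Rational(-3287, 635820956)) = Rational(2321762589, 635820956)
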